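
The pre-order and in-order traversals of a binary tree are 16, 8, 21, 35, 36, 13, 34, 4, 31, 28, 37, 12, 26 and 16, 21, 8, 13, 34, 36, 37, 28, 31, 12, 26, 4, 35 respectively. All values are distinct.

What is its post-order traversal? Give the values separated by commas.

21, 34, 13, 37, 28, 26, 12, 31, 4, 36, 35, 8, 16

The first element of pre-order is the root; it splits in-order into left and right subtrees.
Root 16: left subtree has 0 nodes { }, right has 12 {21, 8, 13, 34, 36, 37, 28, 31, 12, 26, 4, 35}.
  Root 8: left subtree has 1 node {21}, right has 10 {13, 34, 36, 37, 28, 31, 12, 26, 4, 35}.
    Root 35: left subtree has 9 nodes {13, 34, 36, 37, 28, 31, 12, 26, 4}, right has 0 { }.
      Root 36: left subtree has 2 nodes {13, 34}, right has 6 {37, 28, 31, 12, 26, 4}.
        Root 13: left subtree has 0 nodes { }, right has 1 {34}.
        Root 4: left subtree has 5 nodes {37, 28, 31, 12, 26}, right has 0 { }.
          Root 31: left subtree has 2 nodes {37, 28}, right has 2 {12, 26}.
            Root 28: left subtree has 1 node {37}, right has 0 { }.
            Root 12: left subtree has 0 nodes { }, right has 1 {26}.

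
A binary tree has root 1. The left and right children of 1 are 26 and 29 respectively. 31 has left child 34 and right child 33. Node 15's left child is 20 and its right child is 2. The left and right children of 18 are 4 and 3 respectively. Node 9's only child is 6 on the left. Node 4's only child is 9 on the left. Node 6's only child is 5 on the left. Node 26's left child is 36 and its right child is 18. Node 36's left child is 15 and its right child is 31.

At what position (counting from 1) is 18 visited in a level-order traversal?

5

Level-order visits nodes level by level from the root, left to right within each level.
Level 0: 1
Level 1: 26, 29
Level 2: 36, 18
Level 3: 15, 31, 4, 3
Level 4: 20, 2, 34, 33, 9
Level 5: 6
Level 6: 5
Full level-order sequence: 1, 26, 29, 36, 18, 15, 31, 4, 3, 20, 2, 34, 33, 9, 6, 5.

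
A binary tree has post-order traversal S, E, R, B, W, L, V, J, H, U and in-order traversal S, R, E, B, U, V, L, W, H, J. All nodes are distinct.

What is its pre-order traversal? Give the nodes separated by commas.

U, B, R, S, E, H, V, L, W, J

The last element of post-order is the root; it splits in-order into left and right subtrees.
Root U: left subtree has 4 nodes {S, R, E, B}, right has 5 {V, L, W, H, J}.
  Root B: left subtree has 3 nodes {S, R, E}, right has 0 { }.
    Root R: left subtree has 1 node {S}, right has 1 {E}.
  Root H: left subtree has 3 nodes {V, L, W}, right has 1 {J}.
    Root V: left subtree has 0 nodes { }, right has 2 {L, W}.
      Root L: left subtree has 0 nodes { }, right has 1 {W}.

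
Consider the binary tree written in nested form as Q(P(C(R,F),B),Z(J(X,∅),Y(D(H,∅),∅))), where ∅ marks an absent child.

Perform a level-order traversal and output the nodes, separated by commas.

Q, P, Z, C, B, J, Y, R, F, X, D, H

Level-order visits nodes level by level from the root, left to right within each level.
Level 0: Q
Level 1: P, Z
Level 2: C, B, J, Y
Level 3: R, F, X, D
Level 4: H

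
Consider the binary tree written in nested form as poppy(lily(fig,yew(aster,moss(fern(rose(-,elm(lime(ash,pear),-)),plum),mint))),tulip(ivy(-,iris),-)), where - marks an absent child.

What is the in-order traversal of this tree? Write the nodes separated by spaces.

In-order visits the left subtree, then the node, then the right subtree.
At poppy: go left to lily.
  At lily: go left to fig.
    fig is a leaf — visit fig.
  Visit lily.
  At lily: go right to yew.
    At yew: go left to aster.
      aster is a leaf — visit aster.
    Visit yew.
    At yew: go right to moss.
      At moss: go left to fern.
        At fern: go left to rose.
          At rose: no left child.
          Visit rose.
          At rose: go right to elm.
            At elm: go left to lime.
              At lime: go left to ash.
                ash is a leaf — visit ash.
              Visit lime.
              At lime: go right to pear.
                pear is a leaf — visit pear.
            Visit elm.
            At elm: no right child.
        Visit fern.
        At fern: go right to plum.
          plum is a leaf — visit plum.
      Visit moss.
      At moss: go right to mint.
        mint is a leaf — visit mint.
Visit poppy.
At poppy: go right to tulip.
  At tulip: go left to ivy.
    At ivy: no left child.
    Visit ivy.
    At ivy: go right to iris.
      iris is a leaf — visit iris.
  Visit tulip.
  At tulip: no right child.

fig lily aster yew rose ash lime pear elm fern plum moss mint poppy ivy iris tulip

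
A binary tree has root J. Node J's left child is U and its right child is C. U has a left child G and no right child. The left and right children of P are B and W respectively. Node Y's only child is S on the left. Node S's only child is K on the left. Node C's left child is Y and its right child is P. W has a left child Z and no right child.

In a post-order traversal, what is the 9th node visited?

Post-order visits the left subtree, then the right subtree, then the node.
At J: go left to U.
  At U: go left to G.
    G is a leaf — visit G.
  At U: no right child.
  Visit U.
At J: go right to C.
  At C: go left to Y.
    At Y: go left to S.
      At S: go left to K.
        K is a leaf — visit K.
      At S: no right child.
      Visit S.
    At Y: no right child.
    Visit Y.
  At C: go right to P.
    At P: go left to B.
      B is a leaf — visit B.
    At P: go right to W.
      At W: go left to Z.
        Z is a leaf — visit Z.
      At W: no right child.
      Visit W.
    Visit P.
  Visit C.
Visit J.
Full post-order sequence: G, U, K, S, Y, B, Z, W, P, C, J.

P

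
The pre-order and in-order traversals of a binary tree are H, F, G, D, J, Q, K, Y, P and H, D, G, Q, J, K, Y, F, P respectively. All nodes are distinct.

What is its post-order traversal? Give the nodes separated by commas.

D, Q, Y, K, J, G, P, F, H

The first element of pre-order is the root; it splits in-order into left and right subtrees.
Root H: left subtree has 0 nodes { }, right has 8 {D, G, Q, J, K, Y, F, P}.
  Root F: left subtree has 6 nodes {D, G, Q, J, K, Y}, right has 1 {P}.
    Root G: left subtree has 1 node {D}, right has 4 {Q, J, K, Y}.
      Root J: left subtree has 1 node {Q}, right has 2 {K, Y}.
        Root K: left subtree has 0 nodes { }, right has 1 {Y}.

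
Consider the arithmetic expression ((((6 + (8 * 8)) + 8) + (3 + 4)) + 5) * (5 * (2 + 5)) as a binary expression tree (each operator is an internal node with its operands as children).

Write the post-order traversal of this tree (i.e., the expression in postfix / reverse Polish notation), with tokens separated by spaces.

Post-order on an expression tree gives postfix notation: for each operator, emit left operand, right operand, then the operator.

6 8 8 * + 8 + 3 4 + + 5 + 5 2 5 + * *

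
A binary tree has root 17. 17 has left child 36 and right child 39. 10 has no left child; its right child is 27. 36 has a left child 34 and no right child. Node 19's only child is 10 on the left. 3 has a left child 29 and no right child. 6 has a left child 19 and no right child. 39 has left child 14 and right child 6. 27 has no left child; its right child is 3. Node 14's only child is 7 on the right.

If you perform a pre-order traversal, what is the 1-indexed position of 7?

Pre-order visits the node, then its left subtree, then its right subtree.
Visit 17.
At 17: go left to 36.
  Visit 36.
  At 36: go left to 34.
    34 is a leaf — visit 34.
  At 36: no right child.
At 17: go right to 39.
  Visit 39.
  At 39: go left to 14.
    Visit 14.
    At 14: no left child.
    At 14: go right to 7.
      7 is a leaf — visit 7.
  At 39: go right to 6.
    Visit 6.
    At 6: go left to 19.
      Visit 19.
      At 19: go left to 10.
        Visit 10.
        At 10: no left child.
        At 10: go right to 27.
          Visit 27.
          At 27: no left child.
          At 27: go right to 3.
            Visit 3.
            At 3: go left to 29.
              29 is a leaf — visit 29.
            At 3: no right child.
      At 19: no right child.
    At 6: no right child.
Full pre-order sequence: 17, 36, 34, 39, 14, 7, 6, 19, 10, 27, 3, 29.

6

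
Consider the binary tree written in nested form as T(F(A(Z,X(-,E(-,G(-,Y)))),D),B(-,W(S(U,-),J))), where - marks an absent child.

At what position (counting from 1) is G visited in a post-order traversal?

3

Post-order visits the left subtree, then the right subtree, then the node.
At T: go left to F.
  At F: go left to A.
    At A: go left to Z.
      Z is a leaf — visit Z.
    At A: go right to X.
      At X: no left child.
      At X: go right to E.
        At E: no left child.
        At E: go right to G.
          At G: no left child.
          At G: go right to Y.
            Y is a leaf — visit Y.
          Visit G.
        Visit E.
      Visit X.
    Visit A.
  At F: go right to D.
    D is a leaf — visit D.
  Visit F.
At T: go right to B.
  At B: no left child.
  At B: go right to W.
    At W: go left to S.
      At S: go left to U.
        U is a leaf — visit U.
      At S: no right child.
      Visit S.
    At W: go right to J.
      J is a leaf — visit J.
    Visit W.
  Visit B.
Visit T.
Full post-order sequence: Z, Y, G, E, X, A, D, F, U, S, J, W, B, T.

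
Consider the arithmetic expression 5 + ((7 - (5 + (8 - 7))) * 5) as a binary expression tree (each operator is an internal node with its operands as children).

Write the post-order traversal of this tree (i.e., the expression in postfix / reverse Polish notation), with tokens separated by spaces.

Post-order on an expression tree gives postfix notation: for each operator, emit left operand, right operand, then the operator.

5 7 5 8 7 - + - 5 * +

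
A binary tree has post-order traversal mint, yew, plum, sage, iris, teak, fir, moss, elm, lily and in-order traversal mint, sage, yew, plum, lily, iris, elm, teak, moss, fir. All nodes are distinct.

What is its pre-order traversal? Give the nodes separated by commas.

The last element of post-order is the root; it splits in-order into left and right subtrees.
Root lily: left subtree has 4 nodes {mint, sage, yew, plum}, right has 5 {iris, elm, teak, moss, fir}.
  Root sage: left subtree has 1 node {mint}, right has 2 {yew, plum}.
    Root plum: left subtree has 1 node {yew}, right has 0 { }.
  Root elm: left subtree has 1 node {iris}, right has 3 {teak, moss, fir}.
    Root moss: left subtree has 1 node {teak}, right has 1 {fir}.

lily, sage, mint, plum, yew, elm, iris, moss, teak, fir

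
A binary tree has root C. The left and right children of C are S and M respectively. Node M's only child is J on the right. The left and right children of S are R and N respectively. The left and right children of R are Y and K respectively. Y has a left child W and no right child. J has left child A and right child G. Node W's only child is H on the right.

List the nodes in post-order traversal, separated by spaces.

H W Y K R N S A G J M C

Post-order visits the left subtree, then the right subtree, then the node.
At C: go left to S.
  At S: go left to R.
    At R: go left to Y.
      At Y: go left to W.
        At W: no left child.
        At W: go right to H.
          H is a leaf — visit H.
        Visit W.
      At Y: no right child.
      Visit Y.
    At R: go right to K.
      K is a leaf — visit K.
    Visit R.
  At S: go right to N.
    N is a leaf — visit N.
  Visit S.
At C: go right to M.
  At M: no left child.
  At M: go right to J.
    At J: go left to A.
      A is a leaf — visit A.
    At J: go right to G.
      G is a leaf — visit G.
    Visit J.
  Visit M.
Visit C.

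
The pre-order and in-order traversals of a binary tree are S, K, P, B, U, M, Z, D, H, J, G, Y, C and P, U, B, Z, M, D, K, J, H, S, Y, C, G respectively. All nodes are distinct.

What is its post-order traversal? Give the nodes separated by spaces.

U Z D M B P J H K C Y G S

The first element of pre-order is the root; it splits in-order into left and right subtrees.
Root S: left subtree has 9 nodes {P, U, B, Z, M, D, K, J, H}, right has 3 {Y, C, G}.
  Root K: left subtree has 6 nodes {P, U, B, Z, M, D}, right has 2 {J, H}.
    Root P: left subtree has 0 nodes { }, right has 5 {U, B, Z, M, D}.
      Root B: left subtree has 1 node {U}, right has 3 {Z, M, D}.
        Root M: left subtree has 1 node {Z}, right has 1 {D}.
    Root H: left subtree has 1 node {J}, right has 0 { }.
  Root G: left subtree has 2 nodes {Y, C}, right has 0 { }.
    Root Y: left subtree has 0 nodes { }, right has 1 {C}.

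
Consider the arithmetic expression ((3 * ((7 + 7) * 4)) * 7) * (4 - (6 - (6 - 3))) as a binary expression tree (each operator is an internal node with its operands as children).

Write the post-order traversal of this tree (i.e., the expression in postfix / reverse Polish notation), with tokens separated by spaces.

Post-order on an expression tree gives postfix notation: for each operator, emit left operand, right operand, then the operator.

3 7 7 + 4 * * 7 * 4 6 6 3 - - - *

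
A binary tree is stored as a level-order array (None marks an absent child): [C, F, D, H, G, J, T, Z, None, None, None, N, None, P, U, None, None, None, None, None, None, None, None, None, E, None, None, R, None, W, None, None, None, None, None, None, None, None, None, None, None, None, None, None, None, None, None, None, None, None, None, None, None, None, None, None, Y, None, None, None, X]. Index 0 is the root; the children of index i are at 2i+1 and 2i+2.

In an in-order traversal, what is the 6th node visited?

N

In-order visits the left subtree, then the node, then the right subtree.
At C: go left to F.
  At F: go left to H.
    At H: go left to Z.
      Z is a leaf — visit Z.
    Visit H.
    At H: no right child.
  Visit F.
  At F: go right to G.
    G is a leaf — visit G.
Visit C.
At C: go right to D.
  At D: go left to J.
    At J: go left to N.
      At N: no left child.
      Visit N.
      At N: go right to E.
        E is a leaf — visit E.
    Visit J.
    At J: no right child.
  Visit D.
  At D: go right to T.
    At T: go left to P.
      At P: go left to R.
        At R: no left child.
        Visit R.
        At R: go right to Y.
          Y is a leaf — visit Y.
      Visit P.
      At P: no right child.
    Visit T.
    At T: go right to U.
      At U: go left to W.
        At W: no left child.
        Visit W.
        At W: go right to X.
          X is a leaf — visit X.
      Visit U.
      At U: no right child.
Full in-order sequence: Z, H, F, G, C, N, E, J, D, R, Y, P, T, W, X, U.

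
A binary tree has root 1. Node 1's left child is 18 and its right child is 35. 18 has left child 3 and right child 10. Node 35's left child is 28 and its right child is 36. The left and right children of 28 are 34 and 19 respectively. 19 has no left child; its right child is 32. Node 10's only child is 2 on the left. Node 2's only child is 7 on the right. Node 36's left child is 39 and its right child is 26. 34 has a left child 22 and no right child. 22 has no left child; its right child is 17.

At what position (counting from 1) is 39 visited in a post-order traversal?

Post-order visits the left subtree, then the right subtree, then the node.
At 1: go left to 18.
  At 18: go left to 3.
    3 is a leaf — visit 3.
  At 18: go right to 10.
    At 10: go left to 2.
      At 2: no left child.
      At 2: go right to 7.
        7 is a leaf — visit 7.
      Visit 2.
    At 10: no right child.
    Visit 10.
  Visit 18.
At 1: go right to 35.
  At 35: go left to 28.
    At 28: go left to 34.
      At 34: go left to 22.
        At 22: no left child.
        At 22: go right to 17.
          17 is a leaf — visit 17.
        Visit 22.
      At 34: no right child.
      Visit 34.
    At 28: go right to 19.
      At 19: no left child.
      At 19: go right to 32.
        32 is a leaf — visit 32.
      Visit 19.
    Visit 28.
  At 35: go right to 36.
    At 36: go left to 39.
      39 is a leaf — visit 39.
    At 36: go right to 26.
      26 is a leaf — visit 26.
    Visit 36.
  Visit 35.
Visit 1.
Full post-order sequence: 3, 7, 2, 10, 18, 17, 22, 34, 32, 19, 28, 39, 26, 36, 35, 1.

12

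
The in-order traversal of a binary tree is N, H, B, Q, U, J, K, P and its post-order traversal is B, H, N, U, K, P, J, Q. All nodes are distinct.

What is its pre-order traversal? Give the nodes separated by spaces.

Q N H B J U P K

The last element of post-order is the root; it splits in-order into left and right subtrees.
Root Q: left subtree has 3 nodes {N, H, B}, right has 4 {U, J, K, P}.
  Root N: left subtree has 0 nodes { }, right has 2 {H, B}.
    Root H: left subtree has 0 nodes { }, right has 1 {B}.
  Root J: left subtree has 1 node {U}, right has 2 {K, P}.
    Root P: left subtree has 1 node {K}, right has 0 { }.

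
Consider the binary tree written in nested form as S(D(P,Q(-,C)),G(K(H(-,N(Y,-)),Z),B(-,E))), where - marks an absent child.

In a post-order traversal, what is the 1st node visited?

P

Post-order visits the left subtree, then the right subtree, then the node.
At S: go left to D.
  At D: go left to P.
    P is a leaf — visit P.
  At D: go right to Q.
    At Q: no left child.
    At Q: go right to C.
      C is a leaf — visit C.
    Visit Q.
  Visit D.
At S: go right to G.
  At G: go left to K.
    At K: go left to H.
      At H: no left child.
      At H: go right to N.
        At N: go left to Y.
          Y is a leaf — visit Y.
        At N: no right child.
        Visit N.
      Visit H.
    At K: go right to Z.
      Z is a leaf — visit Z.
    Visit K.
  At G: go right to B.
    At B: no left child.
    At B: go right to E.
      E is a leaf — visit E.
    Visit B.
  Visit G.
Visit S.
Full post-order sequence: P, C, Q, D, Y, N, H, Z, K, E, B, G, S.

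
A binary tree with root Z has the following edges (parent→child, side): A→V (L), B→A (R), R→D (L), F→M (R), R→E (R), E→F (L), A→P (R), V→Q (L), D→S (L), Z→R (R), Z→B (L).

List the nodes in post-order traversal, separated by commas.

Q, V, P, A, B, S, D, M, F, E, R, Z

Post-order visits the left subtree, then the right subtree, then the node.
At Z: go left to B.
  At B: no left child.
  At B: go right to A.
    At A: go left to V.
      At V: go left to Q.
        Q is a leaf — visit Q.
      At V: no right child.
      Visit V.
    At A: go right to P.
      P is a leaf — visit P.
    Visit A.
  Visit B.
At Z: go right to R.
  At R: go left to D.
    At D: go left to S.
      S is a leaf — visit S.
    At D: no right child.
    Visit D.
  At R: go right to E.
    At E: go left to F.
      At F: no left child.
      At F: go right to M.
        M is a leaf — visit M.
      Visit F.
    At E: no right child.
    Visit E.
  Visit R.
Visit Z.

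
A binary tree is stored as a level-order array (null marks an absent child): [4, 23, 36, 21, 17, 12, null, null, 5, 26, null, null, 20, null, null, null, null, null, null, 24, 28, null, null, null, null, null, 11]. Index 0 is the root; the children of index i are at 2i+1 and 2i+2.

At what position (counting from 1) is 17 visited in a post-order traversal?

Post-order visits the left subtree, then the right subtree, then the node.
At 4: go left to 23.
  At 23: go left to 21.
    At 21: no left child.
    At 21: go right to 5.
      5 is a leaf — visit 5.
    Visit 21.
  At 23: go right to 17.
    At 17: go left to 26.
      At 26: go left to 24.
        24 is a leaf — visit 24.
      At 26: go right to 28.
        28 is a leaf — visit 28.
      Visit 26.
    At 17: no right child.
    Visit 17.
  Visit 23.
At 4: go right to 36.
  At 36: go left to 12.
    At 12: no left child.
    At 12: go right to 20.
      At 20: no left child.
      At 20: go right to 11.
        11 is a leaf — visit 11.
      Visit 20.
    Visit 12.
  At 36: no right child.
  Visit 36.
Visit 4.
Full post-order sequence: 5, 21, 24, 28, 26, 17, 23, 11, 20, 12, 36, 4.

6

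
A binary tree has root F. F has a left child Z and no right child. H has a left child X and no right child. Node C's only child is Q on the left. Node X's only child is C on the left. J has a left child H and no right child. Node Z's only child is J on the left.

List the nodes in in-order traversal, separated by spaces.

Q C X H J Z F

In-order visits the left subtree, then the node, then the right subtree.
At F: go left to Z.
  At Z: go left to J.
    At J: go left to H.
      At H: go left to X.
        At X: go left to C.
          At C: go left to Q.
            Q is a leaf — visit Q.
          Visit C.
          At C: no right child.
        Visit X.
        At X: no right child.
      Visit H.
      At H: no right child.
    Visit J.
    At J: no right child.
  Visit Z.
  At Z: no right child.
Visit F.
At F: no right child.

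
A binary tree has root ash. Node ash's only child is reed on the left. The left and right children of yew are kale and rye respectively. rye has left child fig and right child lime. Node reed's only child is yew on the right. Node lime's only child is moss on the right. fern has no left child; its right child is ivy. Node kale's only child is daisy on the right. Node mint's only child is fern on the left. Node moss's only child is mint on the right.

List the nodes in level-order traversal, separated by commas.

ash, reed, yew, kale, rye, daisy, fig, lime, moss, mint, fern, ivy

Level-order visits nodes level by level from the root, left to right within each level.
Level 0: ash
Level 1: reed
Level 2: yew
Level 3: kale, rye
Level 4: daisy, fig, lime
Level 5: moss
Level 6: mint
Level 7: fern
Level 8: ivy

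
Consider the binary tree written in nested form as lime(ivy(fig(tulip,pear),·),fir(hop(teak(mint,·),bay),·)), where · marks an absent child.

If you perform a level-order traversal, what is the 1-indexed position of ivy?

2

Level-order visits nodes level by level from the root, left to right within each level.
Level 0: lime
Level 1: ivy, fir
Level 2: fig, hop
Level 3: tulip, pear, teak, bay
Level 4: mint
Full level-order sequence: lime, ivy, fir, fig, hop, tulip, pear, teak, bay, mint.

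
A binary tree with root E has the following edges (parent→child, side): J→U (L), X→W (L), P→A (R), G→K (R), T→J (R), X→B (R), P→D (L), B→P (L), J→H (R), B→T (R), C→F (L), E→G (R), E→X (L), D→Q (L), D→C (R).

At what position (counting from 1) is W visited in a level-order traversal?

4

Level-order visits nodes level by level from the root, left to right within each level.
Level 0: E
Level 1: X, G
Level 2: W, B, K
Level 3: P, T
Level 4: D, A, J
Level 5: Q, C, U, H
Level 6: F
Full level-order sequence: E, X, G, W, B, K, P, T, D, A, J, Q, C, U, H, F.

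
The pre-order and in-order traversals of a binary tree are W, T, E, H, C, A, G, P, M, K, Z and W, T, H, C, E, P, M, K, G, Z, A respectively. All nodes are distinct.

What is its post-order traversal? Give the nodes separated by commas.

The first element of pre-order is the root; it splits in-order into left and right subtrees.
Root W: left subtree has 0 nodes { }, right has 10 {T, H, C, E, P, M, K, G, Z, A}.
  Root T: left subtree has 0 nodes { }, right has 9 {H, C, E, P, M, K, G, Z, A}.
    Root E: left subtree has 2 nodes {H, C}, right has 6 {P, M, K, G, Z, A}.
      Root H: left subtree has 0 nodes { }, right has 1 {C}.
      Root A: left subtree has 5 nodes {P, M, K, G, Z}, right has 0 { }.
        Root G: left subtree has 3 nodes {P, M, K}, right has 1 {Z}.
          Root P: left subtree has 0 nodes { }, right has 2 {M, K}.
            Root M: left subtree has 0 nodes { }, right has 1 {K}.

C, H, K, M, P, Z, G, A, E, T, W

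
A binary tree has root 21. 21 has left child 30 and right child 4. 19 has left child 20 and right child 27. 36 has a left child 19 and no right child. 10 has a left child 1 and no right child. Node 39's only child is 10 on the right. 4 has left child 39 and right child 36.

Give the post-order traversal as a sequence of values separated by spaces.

Post-order visits the left subtree, then the right subtree, then the node.
At 21: go left to 30.
  30 is a leaf — visit 30.
At 21: go right to 4.
  At 4: go left to 39.
    At 39: no left child.
    At 39: go right to 10.
      At 10: go left to 1.
        1 is a leaf — visit 1.
      At 10: no right child.
      Visit 10.
    Visit 39.
  At 4: go right to 36.
    At 36: go left to 19.
      At 19: go left to 20.
        20 is a leaf — visit 20.
      At 19: go right to 27.
        27 is a leaf — visit 27.
      Visit 19.
    At 36: no right child.
    Visit 36.
  Visit 4.
Visit 21.

30 1 10 39 20 27 19 36 4 21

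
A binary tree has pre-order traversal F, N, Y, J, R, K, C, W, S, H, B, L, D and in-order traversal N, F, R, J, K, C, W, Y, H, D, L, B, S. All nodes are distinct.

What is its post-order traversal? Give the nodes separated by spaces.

The first element of pre-order is the root; it splits in-order into left and right subtrees.
Root F: left subtree has 1 node {N}, right has 11 {R, J, K, C, W, Y, H, D, L, B, S}.
  Root Y: left subtree has 5 nodes {R, J, K, C, W}, right has 5 {H, D, L, B, S}.
    Root J: left subtree has 1 node {R}, right has 3 {K, C, W}.
      Root K: left subtree has 0 nodes { }, right has 2 {C, W}.
        Root C: left subtree has 0 nodes { }, right has 1 {W}.
    Root S: left subtree has 4 nodes {H, D, L, B}, right has 0 { }.
      Root H: left subtree has 0 nodes { }, right has 3 {D, L, B}.
        Root B: left subtree has 2 nodes {D, L}, right has 0 { }.
          Root L: left subtree has 1 node {D}, right has 0 { }.

N R W C K J D L B H S Y F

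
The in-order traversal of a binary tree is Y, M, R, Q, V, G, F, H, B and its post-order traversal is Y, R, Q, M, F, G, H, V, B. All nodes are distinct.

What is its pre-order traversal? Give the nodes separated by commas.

The last element of post-order is the root; it splits in-order into left and right subtrees.
Root B: left subtree has 8 nodes {Y, M, R, Q, V, G, F, H}, right has 0 { }.
  Root V: left subtree has 4 nodes {Y, M, R, Q}, right has 3 {G, F, H}.
    Root M: left subtree has 1 node {Y}, right has 2 {R, Q}.
      Root Q: left subtree has 1 node {R}, right has 0 { }.
    Root H: left subtree has 2 nodes {G, F}, right has 0 { }.
      Root G: left subtree has 0 nodes { }, right has 1 {F}.

B, V, M, Y, Q, R, H, G, F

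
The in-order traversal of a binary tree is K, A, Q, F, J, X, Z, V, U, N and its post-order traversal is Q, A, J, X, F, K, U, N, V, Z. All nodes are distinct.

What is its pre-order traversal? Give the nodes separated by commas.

The last element of post-order is the root; it splits in-order into left and right subtrees.
Root Z: left subtree has 6 nodes {K, A, Q, F, J, X}, right has 3 {V, U, N}.
  Root K: left subtree has 0 nodes { }, right has 5 {A, Q, F, J, X}.
    Root F: left subtree has 2 nodes {A, Q}, right has 2 {J, X}.
      Root A: left subtree has 0 nodes { }, right has 1 {Q}.
      Root X: left subtree has 1 node {J}, right has 0 { }.
  Root V: left subtree has 0 nodes { }, right has 2 {U, N}.
    Root N: left subtree has 1 node {U}, right has 0 { }.

Z, K, F, A, Q, X, J, V, N, U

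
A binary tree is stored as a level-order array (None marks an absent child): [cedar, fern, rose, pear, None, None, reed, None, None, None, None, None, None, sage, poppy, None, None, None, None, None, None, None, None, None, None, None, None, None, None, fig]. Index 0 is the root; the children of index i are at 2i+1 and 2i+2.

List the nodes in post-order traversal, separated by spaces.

Post-order visits the left subtree, then the right subtree, then the node.
At cedar: go left to fern.
  At fern: go left to pear.
    pear is a leaf — visit pear.
  At fern: no right child.
  Visit fern.
At cedar: go right to rose.
  At rose: no left child.
  At rose: go right to reed.
    At reed: go left to sage.
      sage is a leaf — visit sage.
    At reed: go right to poppy.
      At poppy: go left to fig.
        fig is a leaf — visit fig.
      At poppy: no right child.
      Visit poppy.
    Visit reed.
  Visit rose.
Visit cedar.

pear fern sage fig poppy reed rose cedar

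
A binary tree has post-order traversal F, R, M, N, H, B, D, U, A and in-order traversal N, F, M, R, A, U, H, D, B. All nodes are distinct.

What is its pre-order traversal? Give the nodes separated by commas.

The last element of post-order is the root; it splits in-order into left and right subtrees.
Root A: left subtree has 4 nodes {N, F, M, R}, right has 4 {U, H, D, B}.
  Root N: left subtree has 0 nodes { }, right has 3 {F, M, R}.
    Root M: left subtree has 1 node {F}, right has 1 {R}.
  Root U: left subtree has 0 nodes { }, right has 3 {H, D, B}.
    Root D: left subtree has 1 node {H}, right has 1 {B}.

A, N, M, F, R, U, D, H, B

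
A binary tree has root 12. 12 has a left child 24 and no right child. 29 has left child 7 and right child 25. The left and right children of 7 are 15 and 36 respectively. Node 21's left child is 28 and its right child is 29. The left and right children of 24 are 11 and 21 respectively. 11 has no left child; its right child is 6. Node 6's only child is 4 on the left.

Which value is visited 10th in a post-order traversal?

Post-order visits the left subtree, then the right subtree, then the node.
At 12: go left to 24.
  At 24: go left to 11.
    At 11: no left child.
    At 11: go right to 6.
      At 6: go left to 4.
        4 is a leaf — visit 4.
      At 6: no right child.
      Visit 6.
    Visit 11.
  At 24: go right to 21.
    At 21: go left to 28.
      28 is a leaf — visit 28.
    At 21: go right to 29.
      At 29: go left to 7.
        At 7: go left to 15.
          15 is a leaf — visit 15.
        At 7: go right to 36.
          36 is a leaf — visit 36.
        Visit 7.
      At 29: go right to 25.
        25 is a leaf — visit 25.
      Visit 29.
    Visit 21.
  Visit 24.
At 12: no right child.
Visit 12.
Full post-order sequence: 4, 6, 11, 28, 15, 36, 7, 25, 29, 21, 24, 12.

21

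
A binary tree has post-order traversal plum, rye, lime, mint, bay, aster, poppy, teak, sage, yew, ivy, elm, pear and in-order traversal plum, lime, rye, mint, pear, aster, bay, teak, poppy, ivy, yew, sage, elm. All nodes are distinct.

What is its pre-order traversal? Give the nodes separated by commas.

The last element of post-order is the root; it splits in-order into left and right subtrees.
Root pear: left subtree has 4 nodes {plum, lime, rye, mint}, right has 8 {aster, bay, teak, poppy, ivy, yew, sage, elm}.
  Root mint: left subtree has 3 nodes {plum, lime, rye}, right has 0 { }.
    Root lime: left subtree has 1 node {plum}, right has 1 {rye}.
  Root elm: left subtree has 7 nodes {aster, bay, teak, poppy, ivy, yew, sage}, right has 0 { }.
    Root ivy: left subtree has 4 nodes {aster, bay, teak, poppy}, right has 2 {yew, sage}.
      Root teak: left subtree has 2 nodes {aster, bay}, right has 1 {poppy}.
        Root aster: left subtree has 0 nodes { }, right has 1 {bay}.
      Root yew: left subtree has 0 nodes { }, right has 1 {sage}.

pear, mint, lime, plum, rye, elm, ivy, teak, aster, bay, poppy, yew, sage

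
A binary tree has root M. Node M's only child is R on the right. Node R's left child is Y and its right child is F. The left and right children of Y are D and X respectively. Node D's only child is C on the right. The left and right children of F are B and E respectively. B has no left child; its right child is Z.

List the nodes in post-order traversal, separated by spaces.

C D X Y Z B E F R M

Post-order visits the left subtree, then the right subtree, then the node.
At M: no left child.
At M: go right to R.
  At R: go left to Y.
    At Y: go left to D.
      At D: no left child.
      At D: go right to C.
        C is a leaf — visit C.
      Visit D.
    At Y: go right to X.
      X is a leaf — visit X.
    Visit Y.
  At R: go right to F.
    At F: go left to B.
      At B: no left child.
      At B: go right to Z.
        Z is a leaf — visit Z.
      Visit B.
    At F: go right to E.
      E is a leaf — visit E.
    Visit F.
  Visit R.
Visit M.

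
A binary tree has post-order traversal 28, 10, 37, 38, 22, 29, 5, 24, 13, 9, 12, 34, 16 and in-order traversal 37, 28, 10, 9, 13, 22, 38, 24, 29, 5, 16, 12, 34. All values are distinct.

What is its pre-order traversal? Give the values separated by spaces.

16 9 37 10 28 13 24 22 38 5 29 34 12

The last element of post-order is the root; it splits in-order into left and right subtrees.
Root 16: left subtree has 10 nodes {37, 28, 10, 9, 13, 22, 38, 24, 29, 5}, right has 2 {12, 34}.
  Root 9: left subtree has 3 nodes {37, 28, 10}, right has 6 {13, 22, 38, 24, 29, 5}.
    Root 37: left subtree has 0 nodes { }, right has 2 {28, 10}.
      Root 10: left subtree has 1 node {28}, right has 0 { }.
    Root 13: left subtree has 0 nodes { }, right has 5 {22, 38, 24, 29, 5}.
      Root 24: left subtree has 2 nodes {22, 38}, right has 2 {29, 5}.
        Root 22: left subtree has 0 nodes { }, right has 1 {38}.
        Root 5: left subtree has 1 node {29}, right has 0 { }.
  Root 34: left subtree has 1 node {12}, right has 0 { }.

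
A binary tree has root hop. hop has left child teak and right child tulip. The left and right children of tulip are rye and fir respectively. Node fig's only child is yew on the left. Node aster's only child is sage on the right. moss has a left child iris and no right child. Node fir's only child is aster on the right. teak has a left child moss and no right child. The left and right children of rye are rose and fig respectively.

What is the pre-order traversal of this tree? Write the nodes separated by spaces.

Pre-order visits the node, then its left subtree, then its right subtree.
Visit hop.
At hop: go left to teak.
  Visit teak.
  At teak: go left to moss.
    Visit moss.
    At moss: go left to iris.
      iris is a leaf — visit iris.
    At moss: no right child.
  At teak: no right child.
At hop: go right to tulip.
  Visit tulip.
  At tulip: go left to rye.
    Visit rye.
    At rye: go left to rose.
      rose is a leaf — visit rose.
    At rye: go right to fig.
      Visit fig.
      At fig: go left to yew.
        yew is a leaf — visit yew.
      At fig: no right child.
  At tulip: go right to fir.
    Visit fir.
    At fir: no left child.
    At fir: go right to aster.
      Visit aster.
      At aster: no left child.
      At aster: go right to sage.
        sage is a leaf — visit sage.

hop teak moss iris tulip rye rose fig yew fir aster sage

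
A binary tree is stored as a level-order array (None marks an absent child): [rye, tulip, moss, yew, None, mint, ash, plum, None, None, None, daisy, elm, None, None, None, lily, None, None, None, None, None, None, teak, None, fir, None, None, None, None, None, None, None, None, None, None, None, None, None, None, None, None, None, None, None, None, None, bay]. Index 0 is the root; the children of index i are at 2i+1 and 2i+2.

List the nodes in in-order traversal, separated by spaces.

plum lily yew tulip rye bay teak daisy mint fir elm moss ash

In-order visits the left subtree, then the node, then the right subtree.
At rye: go left to tulip.
  At tulip: go left to yew.
    At yew: go left to plum.
      At plum: no left child.
      Visit plum.
      At plum: go right to lily.
        lily is a leaf — visit lily.
    Visit yew.
    At yew: no right child.
  Visit tulip.
  At tulip: no right child.
Visit rye.
At rye: go right to moss.
  At moss: go left to mint.
    At mint: go left to daisy.
      At daisy: go left to teak.
        At teak: go left to bay.
          bay is a leaf — visit bay.
        Visit teak.
        At teak: no right child.
      Visit daisy.
      At daisy: no right child.
    Visit mint.
    At mint: go right to elm.
      At elm: go left to fir.
        fir is a leaf — visit fir.
      Visit elm.
      At elm: no right child.
  Visit moss.
  At moss: go right to ash.
    ash is a leaf — visit ash.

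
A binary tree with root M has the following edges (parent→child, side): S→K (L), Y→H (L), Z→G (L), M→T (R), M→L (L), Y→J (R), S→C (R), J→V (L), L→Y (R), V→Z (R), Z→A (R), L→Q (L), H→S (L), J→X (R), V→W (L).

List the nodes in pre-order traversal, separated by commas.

Pre-order visits the node, then its left subtree, then its right subtree.
Visit M.
At M: go left to L.
  Visit L.
  At L: go left to Q.
    Q is a leaf — visit Q.
  At L: go right to Y.
    Visit Y.
    At Y: go left to H.
      Visit H.
      At H: go left to S.
        Visit S.
        At S: go left to K.
          K is a leaf — visit K.
        At S: go right to C.
          C is a leaf — visit C.
      At H: no right child.
    At Y: go right to J.
      Visit J.
      At J: go left to V.
        Visit V.
        At V: go left to W.
          W is a leaf — visit W.
        At V: go right to Z.
          Visit Z.
          At Z: go left to G.
            G is a leaf — visit G.
          At Z: go right to A.
            A is a leaf — visit A.
      At J: go right to X.
        X is a leaf — visit X.
At M: go right to T.
  T is a leaf — visit T.

M, L, Q, Y, H, S, K, C, J, V, W, Z, G, A, X, T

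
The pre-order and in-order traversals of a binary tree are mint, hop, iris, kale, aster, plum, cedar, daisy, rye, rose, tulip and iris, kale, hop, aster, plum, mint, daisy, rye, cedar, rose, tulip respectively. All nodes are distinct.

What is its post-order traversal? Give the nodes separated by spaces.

The first element of pre-order is the root; it splits in-order into left and right subtrees.
Root mint: left subtree has 5 nodes {iris, kale, hop, aster, plum}, right has 5 {daisy, rye, cedar, rose, tulip}.
  Root hop: left subtree has 2 nodes {iris, kale}, right has 2 {aster, plum}.
    Root iris: left subtree has 0 nodes { }, right has 1 {kale}.
    Root aster: left subtree has 0 nodes { }, right has 1 {plum}.
  Root cedar: left subtree has 2 nodes {daisy, rye}, right has 2 {rose, tulip}.
    Root daisy: left subtree has 0 nodes { }, right has 1 {rye}.
    Root rose: left subtree has 0 nodes { }, right has 1 {tulip}.

kale iris plum aster hop rye daisy tulip rose cedar mint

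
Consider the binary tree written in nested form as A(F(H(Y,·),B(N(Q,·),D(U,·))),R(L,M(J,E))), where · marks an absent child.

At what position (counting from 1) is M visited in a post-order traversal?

Post-order visits the left subtree, then the right subtree, then the node.
At A: go left to F.
  At F: go left to H.
    At H: go left to Y.
      Y is a leaf — visit Y.
    At H: no right child.
    Visit H.
  At F: go right to B.
    At B: go left to N.
      At N: go left to Q.
        Q is a leaf — visit Q.
      At N: no right child.
      Visit N.
    At B: go right to D.
      At D: go left to U.
        U is a leaf — visit U.
      At D: no right child.
      Visit D.
    Visit B.
  Visit F.
At A: go right to R.
  At R: go left to L.
    L is a leaf — visit L.
  At R: go right to M.
    At M: go left to J.
      J is a leaf — visit J.
    At M: go right to E.
      E is a leaf — visit E.
    Visit M.
  Visit R.
Visit A.
Full post-order sequence: Y, H, Q, N, U, D, B, F, L, J, E, M, R, A.

12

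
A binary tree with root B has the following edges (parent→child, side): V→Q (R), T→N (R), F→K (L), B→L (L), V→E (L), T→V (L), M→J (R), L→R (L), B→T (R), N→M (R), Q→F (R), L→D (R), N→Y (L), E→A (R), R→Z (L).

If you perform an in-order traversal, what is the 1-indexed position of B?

5

In-order visits the left subtree, then the node, then the right subtree.
At B: go left to L.
  At L: go left to R.
    At R: go left to Z.
      Z is a leaf — visit Z.
    Visit R.
    At R: no right child.
  Visit L.
  At L: go right to D.
    D is a leaf — visit D.
Visit B.
At B: go right to T.
  At T: go left to V.
    At V: go left to E.
      At E: no left child.
      Visit E.
      At E: go right to A.
        A is a leaf — visit A.
    Visit V.
    At V: go right to Q.
      At Q: no left child.
      Visit Q.
      At Q: go right to F.
        At F: go left to K.
          K is a leaf — visit K.
        Visit F.
        At F: no right child.
  Visit T.
  At T: go right to N.
    At N: go left to Y.
      Y is a leaf — visit Y.
    Visit N.
    At N: go right to M.
      At M: no left child.
      Visit M.
      At M: go right to J.
        J is a leaf — visit J.
Full in-order sequence: Z, R, L, D, B, E, A, V, Q, K, F, T, Y, N, M, J.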